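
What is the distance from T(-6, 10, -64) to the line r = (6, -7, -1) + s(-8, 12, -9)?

Direction vector d = (-8, 12, -9).
AP = (-12, 17, -63); AP·d = 867, |AP|² = 4402, |d|² = 289.
distance² = |AP|² − (AP·d)²/|d|² = 4402 − 751689/289 = 1801, so the distance is √1801.

√1801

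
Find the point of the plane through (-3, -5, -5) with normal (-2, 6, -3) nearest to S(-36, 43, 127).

(-264/7, 337/7, 871/7)

The perpendicular from S has direction n = (-2, 6, -3): r = (-36, 43, 127) + μ(-2, 6, -3).
Substitute into the plane: n·(S + μn) = -9 gives -51 + 49μ = -9, so μ = 6/7.
Foot = (-36, 43, 127) + (6/7)·(-2, 6, -3) = (-264/7, 337/7, 871/7).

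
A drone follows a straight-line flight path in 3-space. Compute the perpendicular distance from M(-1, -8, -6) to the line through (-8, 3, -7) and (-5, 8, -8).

2√34

A direction vector is d = (3, 5, -1).
AP = (7, -11, 1), and AP × d = (6, 10, 68).
|AP × d|² = 4760 and |d|² = 35, so the distance is √(4760/35) = √136 = 2√34.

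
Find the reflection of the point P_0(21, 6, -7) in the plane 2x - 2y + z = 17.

n = (2, -2, 1), |n|² = 9, n·P_0 − 17 = 6, so t = 6/9 = 2/3.
Foot F = P_0 − (2/3)·n = (59/3, 22/3, -23/3); the reflection is 2F − P_0 = (55/3, 26/3, -25/3).

(55/3, 26/3, -25/3)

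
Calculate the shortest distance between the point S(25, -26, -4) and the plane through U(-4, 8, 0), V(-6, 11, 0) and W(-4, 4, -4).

UV = (-2, 3, 0) and UW = (0, -4, -4), so a normal is n = UV × UW = (-12, -8, 8).
Then n·(25, -26, -4) - (-16) = -108.
|n| = √(144 + 64 + 64) = 4√17, so the distance is |-108|/(4√17) = 27√17/17.

27√17/17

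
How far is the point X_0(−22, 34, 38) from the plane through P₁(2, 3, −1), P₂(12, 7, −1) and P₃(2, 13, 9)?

P₁P₂ = (10, 4, 0) and P₁P₃ = (0, 10, 10), so a normal is n = P₁P₂ × P₁P₃ = (40, −100, 100).
d = |40·(-22) + (-100)·34 + 100·38 − (-320)| / √(1600 + 10000 + 10000) = |-160| / (60√6) = 8/(3√6).

4√6/9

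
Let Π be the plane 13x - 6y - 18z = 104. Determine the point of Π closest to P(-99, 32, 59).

(-34, 2, -31)

n = (13, -6, -18), |n|² = 529, and n·P − 104 = -2645.
t = -2645/529 = -5, so the foot is P − t·n = (-99, 32, 59) − (-5)·(13, -6, -18) = (-34, 2, -31).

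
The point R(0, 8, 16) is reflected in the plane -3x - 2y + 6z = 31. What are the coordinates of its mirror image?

(6, 12, 4)

n = (-3, -2, 6), |n|² = 49, n·R − 31 = 49, so t = 49/49 = 1.
Foot F = R − 1·n = (3, 10, 10); the reflection is 2F − R = (6, 12, 4).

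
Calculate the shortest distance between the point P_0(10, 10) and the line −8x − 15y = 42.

16

The normal to the line is n = (−8, −15) with |n| = 17.
|n·P_0 − 42| = |-230 − 42| = 272, so the distance is 272/17 = 16.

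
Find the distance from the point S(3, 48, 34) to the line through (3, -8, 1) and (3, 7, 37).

39

A direction vector is d = (0, 15, 36).
AP = (0, 56, 33); AP·d = 2028, |AP|² = 4225, |d|² = 1521.
distance² = |AP|² − (AP·d)²/|d|² = 4225 − 4112784/1521 = 1521, so the distance is 39.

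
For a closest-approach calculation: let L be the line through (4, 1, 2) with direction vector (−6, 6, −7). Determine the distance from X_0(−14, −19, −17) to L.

Direction vector d = (−6, 6, −7).
AP = (−18, −20, −19); AP·d = 121, |AP|² = 1085, |d|² = 121.
distance² = |AP|² − (AP·d)²/|d|² = 1085 − 14641/121 = 964, so the distance is 2√241.

2√241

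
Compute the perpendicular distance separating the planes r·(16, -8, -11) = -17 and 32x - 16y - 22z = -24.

Divide the second equation by 2 to match normals: 16x - 8y - 11z = -12.
Both planes have normal n = (16, -8, -11), |n| = 21. Any point on the first plane is at distance |(-12) − (-17)|/|n| = 5/21 from the second.

5/21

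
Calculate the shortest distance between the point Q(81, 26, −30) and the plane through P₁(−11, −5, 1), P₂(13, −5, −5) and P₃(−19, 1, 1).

28/13

P₁P₂ = (24, 0, −6) and P₁P₃ = (−8, 6, 0), so a normal is n = P₁P₂ × P₁P₃ = (36, 48, 144).
Then n·(81, 26, −30) − (−492) = 336.
|n| = √(1296 + 2304 + 20736) = 156, so the distance is |336|/156 = 28/13.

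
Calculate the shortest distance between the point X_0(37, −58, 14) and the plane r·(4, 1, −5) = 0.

Normal vector n = (4, 1, −5), and n·(37, −58, 14) − 0 = 20.
|n| = √(16 + 1 + 25) = √42, so the distance is |20|/√42 = 10√42/21.

10√42/21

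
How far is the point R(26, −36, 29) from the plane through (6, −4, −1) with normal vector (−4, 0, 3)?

2

The plane has equation n·(r − (6, −4, −1)) = 0, i.e. n·r = -27.
n = (−4, 0, 3); n·P − (-27) = 10; |n| = 5; distance = 10/5 = 2.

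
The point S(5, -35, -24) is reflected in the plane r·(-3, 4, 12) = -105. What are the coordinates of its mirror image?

n = (-3, 4, 12), |n|² = 169, n·S − (-105) = -338, so t = -338/169 = -2.
Foot F = S − (-2)·n = (-1, -27, 0); the reflection is 2F − S = (-7, -19, 24).

(-7, -19, 24)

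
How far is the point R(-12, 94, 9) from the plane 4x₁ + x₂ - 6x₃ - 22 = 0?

30√53/53

n = (4, 1, -6); n·P − 22 = -30; |n| = √53; distance = 30/√53.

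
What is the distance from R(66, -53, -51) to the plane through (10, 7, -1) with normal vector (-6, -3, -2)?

The plane has equation n·(r − (10, 7, -1)) = 0, i.e. n·r = -79.
n = (-6, -3, -2); n·P − (-79) = -56; |n| = 7; distance = 56/7 = 8.

8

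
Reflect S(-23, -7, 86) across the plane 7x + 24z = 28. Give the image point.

(-65, -7, -58)

With n = (7, 0, 24), the signed offset is (n·S − 28)/|n|² = 1875/625 = 3.
S' = S − 2t·n = (-23, -7, 86) − 6·(7, 0, 24) = (-65, -7, -58).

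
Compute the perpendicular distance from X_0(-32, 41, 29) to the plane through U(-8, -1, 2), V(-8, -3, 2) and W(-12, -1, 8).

UV = (0, -2, 0) and UW = (-4, 0, 6), so a normal is n = UV × UW = (-12, 0, -8).
n = (-12, 0, -8); n·P − 80 = 72; |n| = 4√13; distance = 72/(4√13) = 18/√13.

18√13/13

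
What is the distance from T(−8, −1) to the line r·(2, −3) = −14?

1/√13

d = |2·(-8) + (-3)·(-1) − (-14)| / √(4 + 9) = |1|/√13 = √13/13.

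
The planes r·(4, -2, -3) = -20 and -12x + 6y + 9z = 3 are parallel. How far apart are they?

Divide the second equation by -3 to match normals: 4x - 2y - 3z = -1.
Both planes have normal n = (4, -2, -3), |n| = √29. Any point on the first plane is at distance |(-1) − (-20)|/|n| = 19/√29 from the second.

19/√29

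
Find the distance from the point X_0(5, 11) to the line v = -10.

21

d = |0·5 + 1·11 − (-10)| / √(0 + 1) = |21|/1 = 21.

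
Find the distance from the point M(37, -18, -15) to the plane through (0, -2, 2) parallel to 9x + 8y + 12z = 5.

1/17

Parallel planes share the normal n = (9, 8, 12); since (0, -2, 2) lies on the plane, its equation is 9x + 8y + 12z = 8.
n = (9, 8, 12); n·P − 8 = 1; |n| = 17; distance = 1/17.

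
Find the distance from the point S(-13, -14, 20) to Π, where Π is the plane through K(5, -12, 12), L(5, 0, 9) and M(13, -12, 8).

6/√21

KL = (0, 12, -3) and KM = (8, 0, -4), so a normal is n = KL × KM = (-48, -24, -96).
Then n·(-13, -14, 20) - (-1104) = 144.
|n| = √(2304 + 576 + 9216) = 24√21, so the distance is |144|/(24√21) = 6/√21.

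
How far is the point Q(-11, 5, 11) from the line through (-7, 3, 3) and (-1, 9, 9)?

A direction vector is d = (6, 6, 6).
AP = (-4, 2, 8), and AP × d = (-36, 72, -36).
|AP × d|² = 7776 and |d|² = 108, so the distance is √(7776/108) = √72 = 6√2.

6√2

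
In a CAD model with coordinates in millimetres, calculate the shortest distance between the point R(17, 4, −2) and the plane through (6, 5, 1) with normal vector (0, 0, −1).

3

The plane has equation n·(r − (6, 5, 1)) = 0, i.e. n·r = -1.
Then n·(17, 4, −2) − (−1) = 3.
|n| = √(0 + 0 + 1) = 1, so the distance is |3|/1 = 3.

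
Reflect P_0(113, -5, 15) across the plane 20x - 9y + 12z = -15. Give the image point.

(-47, 67, -81)

With n = (20, -9, 12), the signed offset is (n·P_0 − (-15))/|n|² = 2500/625 = 4.
P_0' = P_0 − 2t·n = (113, -5, 15) − 8·(20, -9, 12) = (-47, 67, -81).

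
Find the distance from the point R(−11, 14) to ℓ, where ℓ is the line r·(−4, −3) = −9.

11/5

The normal to the line is n = (−4, −3) with |n| = 5.
|n·R − (-9)| = |2 − (-9)| = 11, so the distance is 11/5.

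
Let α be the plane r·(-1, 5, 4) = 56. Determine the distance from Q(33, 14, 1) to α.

Normal vector n = (-1, 5, 4), and n·(33, 14, 1) - 56 = -15.
|n| = √(1 + 25 + 16) = √42, so the distance is |-15|/√42 = 15/√42.

5√42/14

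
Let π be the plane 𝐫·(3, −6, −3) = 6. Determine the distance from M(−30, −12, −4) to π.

2√6/3

Normal vector n = (3, −6, −3), and n·(−30, −12, −4) − 6 = −12.
|n| = √(9 + 36 + 9) = 3√6, so the distance is |-12|/(3√6) = 4/√6.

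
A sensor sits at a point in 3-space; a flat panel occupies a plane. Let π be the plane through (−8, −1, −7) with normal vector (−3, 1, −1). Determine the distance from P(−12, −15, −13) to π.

The plane has equation n·(r − (−8, −1, −7)) = 0, i.e. n·r = 30.
n = (−3, 1, −1); n·P − 30 = 4; |n| = √11; distance = 4/√11 = 4√11/11.

4√11/11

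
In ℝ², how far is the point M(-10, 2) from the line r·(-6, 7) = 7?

67/√85

The normal to the line is n = (-6, 7) with |n| = √85.
|n·M − 7| = |74 − 7| = 67, so the distance is 67/√85.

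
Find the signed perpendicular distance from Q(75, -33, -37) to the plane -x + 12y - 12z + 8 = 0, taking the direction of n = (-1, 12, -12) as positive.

-19/17

n·Q − (-8) = -19.
|n| = 17, so the signed distance is -19/17.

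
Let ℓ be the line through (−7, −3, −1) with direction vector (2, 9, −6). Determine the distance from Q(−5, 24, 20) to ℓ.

9√13

Direction vector d = (2, 9, −6).
AP = (2, 27, 21), and AP × d = (−351, 54, −36).
|AP × d|² = 127413 and |d|² = 121, so the distance is √(127413/121) = √1053 = 9√13.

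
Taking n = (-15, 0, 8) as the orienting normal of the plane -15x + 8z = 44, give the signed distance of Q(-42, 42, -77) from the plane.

n·Q − 44 = -30.
|n| = 17, so the signed distance is -30/17.

-30/17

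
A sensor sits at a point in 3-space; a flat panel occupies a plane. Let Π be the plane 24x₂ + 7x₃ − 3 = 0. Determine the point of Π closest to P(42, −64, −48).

(42, 8, -27)

n = (0, 24, 7), |n|² = 625, and n·P − 3 = -1875.
t = -1875/625 = -3, so the foot is P − t·n = (42, −64, −48) − (-3)·(0, 24, 7) = (42, 8, −27).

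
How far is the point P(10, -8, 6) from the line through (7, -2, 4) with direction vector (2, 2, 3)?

Direction vector d = (2, 2, 3).
AP = (3, -6, 2); AP·d = 0, |AP|² = 49, |d|² = 17.
distance² = |AP|² − (AP·d)²/|d|² = 49 − 0/17 = 49, so the distance is 7.

7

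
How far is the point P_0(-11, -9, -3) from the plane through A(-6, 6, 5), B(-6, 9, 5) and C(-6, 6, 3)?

5

AB = (0, 3, 0) and AC = (0, 0, -2), so a normal is n = AB × AC = (-6, 0, 0).
Then n·(-11, -9, -3) - 36 = 30.
|n| = √(36 + 0 + 0) = 6, so the distance is |30|/6 = 5.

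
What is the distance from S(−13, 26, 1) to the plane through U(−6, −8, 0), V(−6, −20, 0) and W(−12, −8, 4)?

11/√13

UV = (0, −12, 0) and UW = (−6, 0, 4), so a normal is n = UV × UW = (−48, 0, −72).
Then n·(−13, 26, 1) − 288 = 264.
|n| = √(2304 + 0 + 5184) = 24√13, so the distance is |264|/(24√13) = 11√13/13.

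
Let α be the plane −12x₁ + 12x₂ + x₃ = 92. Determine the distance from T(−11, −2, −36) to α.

20/17

n = (−12, 12, 1); n·P − 92 = -20; |n| = 17; distance = 20/17.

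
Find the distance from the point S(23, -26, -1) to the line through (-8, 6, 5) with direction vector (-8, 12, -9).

Direction vector d = (-8, 12, -9).
AP = (31, -32, -6); AP·d = -578, |AP|² = 2021, |d|² = 289.
distance² = |AP|² − (AP·d)²/|d|² = 2021 − 334084/289 = 865, so the distance is √865.

√865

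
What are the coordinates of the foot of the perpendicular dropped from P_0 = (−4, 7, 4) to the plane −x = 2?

(-2, 7, 4)

The perpendicular from P_0 has direction n = (−1, 0, 0): r = (−4, 7, 4) + t(−1, 0, 0).
Substitute into the plane: n·(P_0 + tn) = 2 gives 4 + 1t = 2, so t = -2.
Foot = (−4, 7, 4) + (-2)·(−1, 0, 0) = (−2, 7, 4).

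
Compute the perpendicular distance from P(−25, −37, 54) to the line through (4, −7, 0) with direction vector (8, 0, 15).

Direction vector d = (8, 0, 15).
AP = (−29, −30, 54); AP·d = 578, |AP|² = 4657, |d|² = 289.
distance² = |AP|² − (AP·d)²/|d|² = 4657 − 334084/289 = 3501, so the distance is 3√389.

3√389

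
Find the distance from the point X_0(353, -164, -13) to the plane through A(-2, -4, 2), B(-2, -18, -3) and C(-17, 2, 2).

AB = (0, -14, -5) and AC = (-15, 6, 0), so a normal is n = AB × AC = (30, 75, -210).
n = (30, 75, -210); n·P − (-780) = 1800; |n| = 225; distance = 1800/225 = 8.

8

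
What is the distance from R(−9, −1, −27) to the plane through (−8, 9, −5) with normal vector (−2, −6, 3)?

4/7

The plane has equation n·(r − (−8, 9, −5)) = 0, i.e. n·r = -53.
Then n·(−9, −1, −27) − (−53) = −4.
|n| = √(4 + 36 + 9) = 7, so the distance is |-4|/7 = 4/7.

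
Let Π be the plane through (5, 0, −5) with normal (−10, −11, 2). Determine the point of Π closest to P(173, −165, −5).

(179, -792/5, -31/5)

The perpendicular from P has direction n = (−10, −11, 2): r = (173, −165, −5) + λ(−10, −11, 2).
Substitute into the plane: n·(P + λn) = -60 gives 75 + 225λ = -60, so λ = -3/5.
Foot = (173, −165, −5) + (-3/5)·(−10, −11, 2) = (179, −792/5, −31/5).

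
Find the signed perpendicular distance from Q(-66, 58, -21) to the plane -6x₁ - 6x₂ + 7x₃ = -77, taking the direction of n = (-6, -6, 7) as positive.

-2

n·Q − (-77) = -22.
|n| = 11, so the signed distance is -22/11 = -2.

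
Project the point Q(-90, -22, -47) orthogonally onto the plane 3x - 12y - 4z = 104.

(-1188/13, -214/13, -587/13)

n = (3, -12, -4), |n|² = 169, and n·Q − 104 = 78.
t = 78/169 = 6/13, so the foot is Q − t·n = (-90, -22, -47) − (6/13)·(3, -12, -4) = (-1188/13, -214/13, -587/13).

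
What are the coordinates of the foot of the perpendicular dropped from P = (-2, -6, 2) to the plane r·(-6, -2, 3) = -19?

(4, -4, -1)

The perpendicular from P has direction n = (-6, -2, 3): r = (-2, -6, 2) + λ(-6, -2, 3).
Substitute into the plane: n·(P + λn) = -19 gives 30 + 49λ = -19, so λ = -1.
Foot = (-2, -6, 2) + (-1)·(-6, -2, 3) = (4, -4, -1).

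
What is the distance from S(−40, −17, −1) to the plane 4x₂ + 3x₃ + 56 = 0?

d = |4·(-17) + 3·(-1) − (-56)| / √(0 + 16 + 9) = |-15| / 5 = 3.

3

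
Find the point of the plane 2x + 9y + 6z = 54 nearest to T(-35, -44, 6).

(-27, -8, 30)

n = (2, 9, 6), |n|² = 121, and n·T − 54 = -484.
t = -484/121 = -4, so the foot is T − t·n = (-35, -44, 6) − (-4)·(2, 9, 6) = (-27, -8, 30).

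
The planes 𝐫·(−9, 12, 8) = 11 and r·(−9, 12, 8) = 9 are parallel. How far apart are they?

Both planes have normal n = (−9, 12, 8), |n| = 17. Any point on the first plane is at distance |9 − 11|/|n| = 2/17 from the second.

2/17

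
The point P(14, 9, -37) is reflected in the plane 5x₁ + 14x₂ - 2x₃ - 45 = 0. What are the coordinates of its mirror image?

n = (5, 14, -2), |n|² = 225, n·P − 45 = 225, so t = 225/225 = 1.
Foot F = P − 1·n = (9, -5, -35); the reflection is 2F − P = (4, -19, -33).

(4, -19, -33)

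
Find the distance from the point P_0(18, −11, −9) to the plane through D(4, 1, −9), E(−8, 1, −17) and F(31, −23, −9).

DE = (−12, 0, −8) and DF = (27, −24, 0), so a normal is n = DE × DF = (−192, −216, 288).
n = (−192, −216, 288); n·P − (-3576) = -96; |n| = 408; distance = 96/408 = 4/17.

4/17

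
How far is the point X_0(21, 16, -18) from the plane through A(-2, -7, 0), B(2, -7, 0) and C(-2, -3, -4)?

5√2/2

AB = (4, 0, 0) and AC = (0, 4, -4), so a normal is n = AB × AC = (0, 16, 16).
Then n·(21, 16, -18) - (-112) = 80.
|n| = √(0 + 256 + 256) = 16√2, so the distance is |80|/(16√2) = 5√2/2.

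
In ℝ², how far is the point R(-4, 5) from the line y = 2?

The normal to the line is n = (0, 1) with |n| = 1.
|n·R − 2| = |5 − 2| = 3, so the distance is 3/1 = 3.

3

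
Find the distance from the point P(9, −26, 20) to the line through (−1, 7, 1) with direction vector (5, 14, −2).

Direction vector d = (5, 14, −2).
AP = (10, −33, 19), and AP × d = (−200, 115, 305).
|AP × d|² = 146250 and |d|² = 225, so the distance is √(146250/225) = √650 = 5√26.

5√26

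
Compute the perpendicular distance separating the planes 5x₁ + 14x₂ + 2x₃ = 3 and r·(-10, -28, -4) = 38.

22/15

Divide the second equation by -2 to match normals: 5x₁ + 14x₂ + 2x₃ = -19.
With common normal n = (5, 14, 2) (|n| = 15), the distance is |3 − (-19)|/|n| = 22/15.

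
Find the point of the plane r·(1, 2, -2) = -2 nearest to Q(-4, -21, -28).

The perpendicular from Q has direction n = (1, 2, -2): r = (-4, -21, -28) + λ(1, 2, -2).
Substitute into the plane: n·(Q + λn) = -2 gives 10 + 9λ = -2, so λ = -4/3.
Foot = (-4, -21, -28) + (-4/3)·(1, 2, -2) = (-16/3, -71/3, -76/3).

(-16/3, -71/3, -76/3)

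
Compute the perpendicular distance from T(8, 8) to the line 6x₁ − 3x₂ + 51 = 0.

5√5

The normal to the line is n = (6, −3) with |n| = 3√5.
|n·T − (-51)| = |24 − (-51)| = 75, so the distance is 75/(3√5) = 5√5.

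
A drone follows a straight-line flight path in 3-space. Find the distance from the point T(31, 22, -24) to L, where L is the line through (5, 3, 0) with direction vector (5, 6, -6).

Direction vector d = (5, 6, -6).
AP = (26, 19, -24), and AP × d = (30, 36, 61).
|AP × d|² = 5917 and |d|² = 97, so the distance is √(5917/97) = √61.

√61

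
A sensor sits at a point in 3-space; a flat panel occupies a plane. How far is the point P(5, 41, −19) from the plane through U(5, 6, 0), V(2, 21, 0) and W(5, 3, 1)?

22√35/35

UV = (−3, 15, 0) and UW = (0, −3, 1), so a normal is n = UV × UW = (15, 3, 9).
d = |15·5 + 3·41 + 9·(-19) − 93| / √(225 + 9 + 81) = |-66| / (3√35) = 22/√35.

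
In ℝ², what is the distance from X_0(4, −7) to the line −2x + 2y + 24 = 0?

The normal to the line is n = (−2, 2) with |n| = 2√2.
|n·X_0 − (-24)| = |-22 − (-24)| = 2, so the distance is 2/(2√2) = √2/2.

1/√2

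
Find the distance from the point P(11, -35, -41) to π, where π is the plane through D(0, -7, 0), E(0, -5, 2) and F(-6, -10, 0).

DE = (0, 2, 2) and DF = (-6, -3, 0), so a normal is n = DE × DF = (6, -12, 12).
d = |6·11 + (-12)·(-35) + 12·(-41) − 84| / √(36 + 144 + 144) = |-90| / 18 = 5.

5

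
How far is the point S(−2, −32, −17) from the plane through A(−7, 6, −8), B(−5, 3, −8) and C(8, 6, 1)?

16/√38

AB = (2, −3, 0) and AC = (15, 0, 9), so a normal is n = AB × AC = (−27, −18, 45).
d = |(-27)·(-2) + (-18)·(-32) + 45·(-17) − (-279)| / √(729 + 324 + 2025) = |144| / (9√38) = 8√38/19.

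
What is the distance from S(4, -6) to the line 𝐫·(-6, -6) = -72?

7√2

d = |(-6)·4 + (-6)·(-6) − (-72)| / √(36 + 36) = |84|/(6√2) = 7√2.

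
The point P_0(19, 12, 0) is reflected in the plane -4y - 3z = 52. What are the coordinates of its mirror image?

(19, -20, -24)

With n = (0, -4, -3), the signed offset is (n·P_0 − 52)/|n|² = -100/25 = -4.
P_0' = P_0 − 2t·n = (19, 12, 0) − (-8)·(0, -4, -3) = (19, -20, -24).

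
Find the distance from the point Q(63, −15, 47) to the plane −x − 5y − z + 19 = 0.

16√3/9

d = |(-1)·63 + (-5)·(-15) + (-1)·47 − (-19)| / √(1 + 25 + 1) = |-16| / (3√3) = 16√3/9.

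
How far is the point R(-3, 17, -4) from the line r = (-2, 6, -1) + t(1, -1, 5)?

Direction vector d = (1, -1, 5).
AP = (-1, 11, -3), and AP × d = (52, 2, -10).
|AP × d|² = 2808 and |d|² = 27, so the distance is √(2808/27) = √104 = 2√26.

2√26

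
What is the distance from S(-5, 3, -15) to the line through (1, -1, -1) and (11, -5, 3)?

2√29

A direction vector is d = (10, -4, 4).
AP = (-6, 4, -14), and AP × d = (-40, -116, -16).
|AP × d|² = 15312 and |d|² = 132, so the distance is √(15312/132) = √116 = 2√29.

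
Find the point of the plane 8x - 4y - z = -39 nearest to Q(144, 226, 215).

(1232/9, 2066/9, 1943/9)

The perpendicular from Q has direction n = (8, -4, -1): r = (144, 226, 215) + λ(8, -4, -1).
Substitute into the plane: n·(Q + λn) = -39 gives 33 + 81λ = -39, so λ = -8/9.
Foot = (144, 226, 215) + (-8/9)·(8, -4, -1) = (1232/9, 2066/9, 1943/9).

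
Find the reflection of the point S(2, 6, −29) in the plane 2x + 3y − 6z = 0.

(-14, -18, 19)

With n = (2, 3, −6), the signed offset is (n·S − 0)/|n|² = 196/49 = 4.
S' = S − 2t·n = (2, 6, −29) − 8·(2, 3, −6) = (−14, −18, 19).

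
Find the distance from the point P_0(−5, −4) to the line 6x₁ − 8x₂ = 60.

The normal to the line is n = (6, −8) with |n| = 10.
|n·P_0 − 60| = |2 − 60| = 58, so the distance is 58/10 = 29/5.

29/5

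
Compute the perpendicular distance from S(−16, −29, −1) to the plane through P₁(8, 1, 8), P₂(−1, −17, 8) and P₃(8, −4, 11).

9/√70

P₁P₂ = (−9, −18, 0) and P₁P₃ = (0, −5, 3), so a normal is n = P₁P₂ × P₁P₃ = (−54, 27, 45).
Then n·(−16, −29, −1) − (−45) = 81.
|n| = √(2916 + 729 + 2025) = 9√70, so the distance is |81|/(9√70) = 9/√70.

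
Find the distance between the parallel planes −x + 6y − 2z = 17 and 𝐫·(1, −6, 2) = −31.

Divide the second equation by -1 to match normals: −x + 6y − 2z = 31.
Both planes have normal n = (−1, 6, −2), |n| = √41. Any point on the first plane is at distance |31 − 17|/|n| = 14/√41 from the second.

14√41/41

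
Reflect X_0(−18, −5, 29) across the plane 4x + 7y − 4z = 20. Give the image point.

(6, 37, 5)

With n = (4, 7, −4), the signed offset is (n·X_0 − 20)/|n|² = -243/81 = -3.
X_0' = X_0 − 2t·n = (−18, −5, 29) − (-6)·(4, 7, −4) = (6, 37, 5).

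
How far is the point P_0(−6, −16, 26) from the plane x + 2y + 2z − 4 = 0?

Normal vector n = (1, 2, 2), and n·(−6, −16, 26) − 4 = 10.
|n| = √(1 + 4 + 4) = 3, so the distance is |10|/3 = 10/3.

10/3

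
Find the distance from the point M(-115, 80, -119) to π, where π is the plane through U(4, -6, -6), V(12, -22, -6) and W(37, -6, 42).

UV = (8, -16, 0) and UW = (33, 0, 48), so a normal is n = UV × UW = (-768, -384, 528).
d = |(-768)·(-115) + (-384)·80 + 528·(-119) − (-3936)| / √(589824 + 147456 + 278784) = |-1296| / 1008 = 9/7.

9/7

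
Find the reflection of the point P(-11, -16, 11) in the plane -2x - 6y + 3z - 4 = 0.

(1, 20, -7)

n = (-2, -6, 3), |n|² = 49, n·P − 4 = 147, so t = 147/49 = 3.
Foot F = P − 3·n = (-5, 2, 2); the reflection is 2F − P = (1, 20, -7).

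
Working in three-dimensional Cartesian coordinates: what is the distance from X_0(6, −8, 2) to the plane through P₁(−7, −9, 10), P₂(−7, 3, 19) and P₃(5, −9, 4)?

P₁P₂ = (0, 12, 9) and P₁P₃ = (12, 0, −6), so a normal is n = P₁P₂ × P₁P₃ = (−72, 108, −144).
Then n·(6, −8, 2) − (−1908) = 324.
|n| = √(5184 + 11664 + 20736) = 36√29, so the distance is |324|/(36√29) = 9√29/29.

9/√29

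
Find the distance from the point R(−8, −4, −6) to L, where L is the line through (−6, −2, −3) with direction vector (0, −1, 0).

√13

Direction vector d = (0, −1, 0).
AP = (−2, −2, −3); AP·d = 2, |AP|² = 17, |d|² = 1.
distance² = |AP|² − (AP·d)²/|d|² = 17 − 4/1 = 13, so the distance is √13.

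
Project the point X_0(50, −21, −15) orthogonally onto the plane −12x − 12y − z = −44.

(38, -33, -16)

The perpendicular from X_0 has direction n = (−12, −12, −1): r = (50, −21, −15) + t(−12, −12, −1).
Substitute into the plane: n·(X_0 + tn) = -44 gives -333 + 289t = -44, so t = 1.
Foot = (50, −21, −15) + 1·(−12, −12, −1) = (38, −33, −16).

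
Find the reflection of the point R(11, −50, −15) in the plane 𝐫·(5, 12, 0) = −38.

With n = (5, 12, 0), the signed offset is (n·R − (-38))/|n|² = -507/169 = -3.
R' = R − 2t·n = (11, −50, −15) − (-6)·(5, 12, 0) = (41, 22, −15).

(41, 22, -15)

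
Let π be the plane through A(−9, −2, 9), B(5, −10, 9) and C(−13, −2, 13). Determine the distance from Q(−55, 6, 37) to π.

AB = (14, −8, 0) and AC = (−4, 0, 4), so a normal is n = AB × AC = (−32, −56, −32).
Then n·(−55, 6, 37) − 112 = 128.
|n| = √(1024 + 3136 + 1024) = 72, so the distance is |128|/72 = 16/9.

16/9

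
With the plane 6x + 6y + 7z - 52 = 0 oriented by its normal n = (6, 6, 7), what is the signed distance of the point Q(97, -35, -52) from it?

-4

n·Q − 52 = -44.
|n| = 11, so the signed distance is -44/11 = -4.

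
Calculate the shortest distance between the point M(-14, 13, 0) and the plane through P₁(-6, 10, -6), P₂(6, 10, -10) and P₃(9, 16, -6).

5/√65

P₁P₂ = (12, 0, -4) and P₁P₃ = (15, 6, 0), so a normal is n = P₁P₂ × P₁P₃ = (24, -60, 72).
d = |24·(-14) + (-60)·13 + 72·0 − (-1176)| / √(576 + 3600 + 5184) = |60| / (12√65) = √65/13.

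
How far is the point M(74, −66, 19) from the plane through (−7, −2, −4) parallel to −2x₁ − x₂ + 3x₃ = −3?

29√14/14

Parallel planes share the normal n = (−2, −1, 3); since (−7, −2, −4) lies on the plane, its equation is −2x₁ − x₂ + 3x₃ = 4.
d = |(-2)·74 + (-1)·(-66) + 3·19 − 4| / √(4 + 1 + 9) = |-29| / √14 = 29√14/14.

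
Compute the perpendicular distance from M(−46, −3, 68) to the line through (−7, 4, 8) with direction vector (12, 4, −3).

3√274

Direction vector d = (12, 4, −3).
AP = (−39, −7, 60); AP·d = -676, |AP|² = 5170, |d|² = 169.
distance² = |AP|² − (AP·d)²/|d|² = 5170 − 456976/169 = 2466, so the distance is 3√274.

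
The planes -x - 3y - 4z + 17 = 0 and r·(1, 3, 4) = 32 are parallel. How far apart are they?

15√26/26

Divide the second equation by -1 to match normals: -x - 3y - 4z = -32.
With common normal n = (-1, -3, -4) (|n| = √26), the distance is |(-17) − (-32)|/|n| = 15/√26 = 15√26/26.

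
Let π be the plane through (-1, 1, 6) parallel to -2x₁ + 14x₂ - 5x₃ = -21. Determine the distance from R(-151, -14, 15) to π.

3

Parallel planes share the normal n = (-2, 14, -5); since (-1, 1, 6) lies on the plane, its equation is -2x₁ + 14x₂ - 5x₃ = -14.
d = |(-2)·(-151) + 14·(-14) + (-5)·15 − (-14)| / √(4 + 196 + 25) = |45| / 15 = 3.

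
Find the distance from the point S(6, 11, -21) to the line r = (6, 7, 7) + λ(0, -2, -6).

4√10

Direction vector d = (0, -2, -6).
AP = (0, 4, -28), and AP × d = (-80, 0, 0).
|AP × d|² = 6400 and |d|² = 40, so the distance is √(6400/40) = √160 = 4√10.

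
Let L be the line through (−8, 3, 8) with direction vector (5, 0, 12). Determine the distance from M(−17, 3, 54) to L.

Direction vector d = (5, 0, 12).
AP = (−9, 0, 46), and AP × d = (0, 338, 0).
|AP × d|² = 114244 and |d|² = 169, so the distance is √(114244/169) = √676 = 26.

26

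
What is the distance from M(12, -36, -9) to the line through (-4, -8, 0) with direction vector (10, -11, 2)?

Direction vector d = (10, -11, 2).
AP = (16, -28, -9); AP·d = 450, |AP|² = 1121, |d|² = 225.
distance² = |AP|² − (AP·d)²/|d|² = 1121 − 202500/225 = 221, so the distance is √221.

√221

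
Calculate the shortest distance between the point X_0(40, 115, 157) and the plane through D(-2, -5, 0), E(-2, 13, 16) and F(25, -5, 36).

3

DE = (0, 18, 16) and DF = (27, 0, 36), so a normal is n = DE × DF = (648, 432, -486).
d = |648·40 + 432·115 + (-486)·157 − (-3456)| / √(419904 + 186624 + 236196) = |2754| / 918 = 3.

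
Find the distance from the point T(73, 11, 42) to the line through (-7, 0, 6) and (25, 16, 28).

A direction vector is d = (32, 16, 22).
AP = (80, 11, 36), and AP × d = (-334, -608, 928).
|AP × d|² = 1342404 and |d|² = 1764, so the distance is √(1342404/1764) = √761.

√761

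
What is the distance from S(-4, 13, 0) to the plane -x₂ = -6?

7

Normal vector n = (0, -1, 0), and n·(-4, 13, 0) - (-6) = -7.
|n| = √(0 + 1 + 0) = 1, so the distance is |-7|/1 = 7.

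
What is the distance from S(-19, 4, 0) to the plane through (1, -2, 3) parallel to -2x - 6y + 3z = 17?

5/7

Parallel planes share the normal n = (-2, -6, 3); since (1, -2, 3) lies on the plane, its equation is -2x - 6y + 3z = 19.
n = (-2, -6, 3); n·P − 19 = -5; |n| = 7; distance = 5/7.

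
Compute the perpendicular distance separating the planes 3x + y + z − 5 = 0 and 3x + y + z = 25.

20√11/11

Both planes have normal n = (3, 1, 1), |n| = √11. Any point on the first plane is at distance |25 − 5|/|n| = 20/√11 from the second.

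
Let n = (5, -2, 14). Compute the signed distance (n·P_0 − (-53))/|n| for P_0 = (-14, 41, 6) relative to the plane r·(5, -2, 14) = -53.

n·P_0 − (-53) = -15.
|n| = 15, so the signed distance is -15/15 = -1.

-1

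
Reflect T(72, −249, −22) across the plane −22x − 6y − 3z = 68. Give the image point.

n = (−22, −6, −3), |n|² = 529, n·T − 68 = -92, so t = -92/529 = -4/23.
Foot F = T − (-4/23)·n = (1568/23, −5751/23, −518/23); the reflection is 2F − T = (1480/23, −5775/23, −530/23).

(1480/23, -5775/23, -530/23)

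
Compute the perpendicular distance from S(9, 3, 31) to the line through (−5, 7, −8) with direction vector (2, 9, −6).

√1249

Direction vector d = (2, 9, −6).
AP = (14, −4, 39); AP·d = -242, |AP|² = 1733, |d|² = 121.
distance² = |AP|² − (AP·d)²/|d|² = 1733 − 58564/121 = 1249, so the distance is √1249.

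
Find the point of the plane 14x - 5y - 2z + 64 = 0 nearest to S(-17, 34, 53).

(11, 24, 49)

n = (14, -5, -2), |n|² = 225, and n·S − (-64) = -450.
t = -450/225 = -2, so the foot is S − t·n = (-17, 34, 53) − (-2)·(14, -5, -2) = (11, 24, 49).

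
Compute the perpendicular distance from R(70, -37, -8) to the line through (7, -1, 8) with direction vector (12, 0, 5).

3√313

Direction vector d = (12, 0, 5).
AP = (63, -36, -16), and AP × d = (-180, -507, 432).
|AP × d|² = 476073 and |d|² = 169, so the distance is √(476073/169) = √2817 = 3√313.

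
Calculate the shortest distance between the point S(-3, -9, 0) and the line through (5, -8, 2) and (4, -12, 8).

A direction vector is d = (-1, -4, 6).
AP = (-8, -1, -2), and AP × d = (-14, 50, 31).
|AP × d|² = 3657 and |d|² = 53, so the distance is √(3657/53) = √69.

√69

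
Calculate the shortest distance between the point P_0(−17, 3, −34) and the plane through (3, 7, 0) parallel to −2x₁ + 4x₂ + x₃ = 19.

Parallel planes share the normal n = (−2, 4, 1); since (3, 7, 0) lies on the plane, its equation is −2x₁ + 4x₂ + x₃ = 22.
Then n·(−17, 3, −34) − 22 = −10.
|n| = √(4 + 16 + 1) = √21, so the distance is |-10|/√21 = 10/√21.

10√21/21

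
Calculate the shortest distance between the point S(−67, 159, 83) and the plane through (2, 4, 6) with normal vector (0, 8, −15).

5

The plane has equation n·(r − (2, 4, 6)) = 0, i.e. n·r = -58.
n = (0, 8, −15); n·P − (-58) = 85; |n| = 17; distance = 85/17 = 5.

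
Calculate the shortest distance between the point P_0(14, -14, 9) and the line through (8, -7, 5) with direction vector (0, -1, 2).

2√14

Direction vector d = (0, -1, 2).
AP = (6, -7, 4); AP·d = 15, |AP|² = 101, |d|² = 5.
distance² = |AP|² − (AP·d)²/|d|² = 101 − 225/5 = 56, so the distance is 2√14.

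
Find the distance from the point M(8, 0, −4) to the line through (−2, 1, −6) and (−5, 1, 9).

A direction vector is d = (−3, 0, 15).
AP = (10, −1, 2), and AP × d = (−15, −156, −3).
|AP × d|² = 24570 and |d|² = 234, so the distance is √(24570/234) = √105.

√105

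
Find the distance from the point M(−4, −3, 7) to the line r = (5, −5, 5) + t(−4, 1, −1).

√17

Direction vector d = (−4, 1, −1).
AP = (−9, 2, 2); AP·d = 36, |AP|² = 89, |d|² = 18.
distance² = |AP|² − (AP·d)²/|d|² = 89 − 1296/18 = 17, so the distance is √17.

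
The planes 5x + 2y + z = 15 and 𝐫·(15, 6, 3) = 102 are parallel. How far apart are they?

Divide the second equation by 3 to match normals: 5x + 2y + z = 34.
Both planes have normal n = (5, 2, 1), |n| = √30. Any point on the first plane is at distance |34 − 15|/|n| = 19/√30 from the second.

19/√30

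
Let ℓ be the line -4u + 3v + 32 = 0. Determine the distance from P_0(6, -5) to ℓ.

7/5

The normal to the line is n = (-4, 3) with |n| = 5.
|n·P_0 − (-32)| = |-39 − (-32)| = 7, so the distance is 7/5.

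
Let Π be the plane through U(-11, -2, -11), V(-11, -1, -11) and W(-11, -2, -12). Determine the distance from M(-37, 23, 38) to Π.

26

UV = (0, 1, 0) and UW = (0, 0, -1), so a normal is n = UV × UW = (-1, 0, 0).
Then n·(-37, 23, 38) - 11 = 26.
|n| = √(1 + 0 + 0) = 1, so the distance is |26|/1 = 26.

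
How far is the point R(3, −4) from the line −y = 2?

The normal to the line is n = (0, −1) with |n| = 1.
|n·R − 2| = |4 − 2| = 2, so the distance is 2/1 = 2.

2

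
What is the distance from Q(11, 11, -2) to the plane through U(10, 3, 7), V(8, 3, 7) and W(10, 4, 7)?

UV = (-2, 0, 0) and UW = (0, 1, 0), so a normal is n = UV × UW = (0, 0, -2).
Then n·(11, 11, -2) - (-14) = 18.
|n| = √(0 + 0 + 4) = 2, so the distance is |18|/2 = 9.

9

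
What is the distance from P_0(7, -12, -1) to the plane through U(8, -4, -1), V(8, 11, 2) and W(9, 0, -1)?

2√42/21

UV = (0, 15, 3) and UW = (1, 4, 0), so a normal is n = UV × UW = (-12, 3, -15).
Then n·(7, -12, -1) - (-93) = -12.
|n| = √(144 + 9 + 225) = 3√42, so the distance is |-12|/(3√42) = 2√42/21.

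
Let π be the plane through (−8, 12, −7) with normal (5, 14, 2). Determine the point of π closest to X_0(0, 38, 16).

The perpendicular from X_0 has direction n = (5, 14, 2): r = (0, 38, 16) + t(5, 14, 2).
Substitute into the plane: n·(X_0 + tn) = 114 gives 564 + 225t = 114, so t = -2.
Foot = (0, 38, 16) + (-2)·(5, 14, 2) = (−10, 10, 12).

(-10, 10, 12)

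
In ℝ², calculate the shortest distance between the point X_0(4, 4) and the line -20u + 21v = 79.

d = |(-20)·4 + 21·4 − 79| / √(400 + 441) = |-75|/29 = 75/29.

75/29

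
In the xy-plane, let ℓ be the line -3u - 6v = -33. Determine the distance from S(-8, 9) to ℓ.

√5/5

The normal to the line is n = (-3, -6) with |n| = 3√5.
|n·S − (-33)| = |-30 − (-33)| = 3, so the distance is 3/(3√5) = √5/5.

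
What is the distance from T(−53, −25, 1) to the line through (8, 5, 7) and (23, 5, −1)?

2√514

A direction vector is d = (15, 0, −8).
AP = (−61, −30, −6), and AP × d = (240, −578, 450).
|AP × d|² = 594184 and |d|² = 289, so the distance is √(594184/289) = √2056 = 2√514.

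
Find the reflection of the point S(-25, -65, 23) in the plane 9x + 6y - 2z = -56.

With n = (9, 6, -2), the signed offset is (n·S − (-56))/|n|² = -605/121 = -5.
S' = S − 2t·n = (-25, -65, 23) − (-10)·(9, 6, -2) = (65, -5, 3).

(65, -5, 3)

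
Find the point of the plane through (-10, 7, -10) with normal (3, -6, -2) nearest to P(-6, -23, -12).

The perpendicular from P has direction n = (3, -6, -2): r = (-6, -23, -12) + μ(3, -6, -2).
Substitute into the plane: n·(P + μn) = -52 gives 144 + 49μ = -52, so μ = -4.
Foot = (-6, -23, -12) + (-4)·(3, -6, -2) = (-18, 1, -4).

(-18, 1, -4)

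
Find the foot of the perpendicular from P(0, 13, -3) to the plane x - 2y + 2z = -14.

n = (1, -2, 2), |n|² = 9, and n·P − (-14) = -18.
t = -18/9 = -2, so the foot is P − t·n = (0, 13, -3) − (-2)·(1, -2, 2) = (2, 9, 1).

(2, 9, 1)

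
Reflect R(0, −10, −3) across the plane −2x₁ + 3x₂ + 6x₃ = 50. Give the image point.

With n = (−2, 3, 6), the signed offset is (n·R − 50)/|n|² = -98/49 = -2.
R' = R − 2t·n = (0, −10, −3) − (-4)·(−2, 3, 6) = (−8, 2, 21).

(-8, 2, 21)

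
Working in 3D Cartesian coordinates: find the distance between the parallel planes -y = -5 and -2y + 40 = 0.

15

Divide the second equation by 2 to match normals: -y = -20.
With common normal n = (0, -1, 0) (|n| = 1), the distance is |(-5) − (-20)|/|n| = 15/1 = 15.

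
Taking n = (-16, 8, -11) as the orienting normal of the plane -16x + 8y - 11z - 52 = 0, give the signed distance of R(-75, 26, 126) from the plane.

-10/7

n·R − 52 = -30.
|n| = 21, so the signed distance is -30/21 = -10/7.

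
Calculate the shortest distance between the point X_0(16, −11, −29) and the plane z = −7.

n = (0, 0, 1); n·P − (-7) = -22; |n| = 1; distance = 22/1 = 22.

22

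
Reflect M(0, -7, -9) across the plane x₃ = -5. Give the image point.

(0, -7, -1)

n = (0, 0, 1), |n|² = 1, n·M − (-5) = -4, so t = -4/1 = -4.
Foot F = M − (-4)·n = (0, -7, -5); the reflection is 2F − M = (0, -7, -1).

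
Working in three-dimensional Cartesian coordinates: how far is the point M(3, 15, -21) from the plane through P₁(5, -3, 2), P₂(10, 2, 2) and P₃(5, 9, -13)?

8/√66

P₁P₂ = (5, 5, 0) and P₁P₃ = (0, 12, -15), so a normal is n = P₁P₂ × P₁P₃ = (-75, 75, 60).
Then n·(3, 15, -21) - (-480) = 120.
|n| = √(5625 + 5625 + 3600) = 15√66, so the distance is |120|/(15√66) = 4√66/33.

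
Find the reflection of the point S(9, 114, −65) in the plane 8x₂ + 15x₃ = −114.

With n = (0, 8, 15), the signed offset is (n·S − (-114))/|n|² = 51/289 = 3/17.
S' = S − 2t·n = (9, 114, −65) − (6/17)·(0, 8, 15) = (9, 1890/17, −1195/17).

(9, 1890/17, -1195/17)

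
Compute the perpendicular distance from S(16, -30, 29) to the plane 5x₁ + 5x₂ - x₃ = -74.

25/√51

Normal vector n = (5, 5, -1), and n·(16, -30, 29) - (-74) = -25.
|n| = √(25 + 25 + 1) = √51, so the distance is |-25|/√51 = 25√51/51.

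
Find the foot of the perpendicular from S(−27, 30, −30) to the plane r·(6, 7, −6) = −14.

n = (6, 7, −6), |n|² = 121, and n·S − (-14) = 242.
t = 242/121 = 2, so the foot is S − t·n = (−27, 30, −30) − 2·(6, 7, −6) = (−39, 16, −18).

(-39, 16, -18)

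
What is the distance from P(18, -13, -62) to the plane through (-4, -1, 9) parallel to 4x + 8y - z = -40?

Parallel planes share the normal n = (4, 8, -1); since (-4, -1, 9) lies on the plane, its equation is 4x + 8y - z = -33.
Then n·(18, -13, -62) - (-33) = 63.
|n| = √(16 + 64 + 1) = 9, so the distance is |63|/9 = 7.

7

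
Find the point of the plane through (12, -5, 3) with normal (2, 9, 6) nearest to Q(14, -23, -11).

n = (2, 9, 6), |n|² = 121, and n·Q − (-3) = -242.
t = -242/121 = -2, so the foot is Q − t·n = (14, -23, -11) − (-2)·(2, 9, 6) = (18, -5, 1).

(18, -5, 1)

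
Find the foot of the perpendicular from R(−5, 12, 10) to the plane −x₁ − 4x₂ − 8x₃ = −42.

n = (−1, −4, −8), |n|² = 81, and n·R − (-42) = -81.
t = -81/81 = -1, so the foot is R − t·n = (−5, 12, 10) − (-1)·(−1, −4, −8) = (−6, 8, 2).

(-6, 8, 2)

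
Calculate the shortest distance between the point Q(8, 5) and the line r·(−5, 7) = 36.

41/√74

d = |(-5)·8 + 7·5 − 36| / √(25 + 49) = |-41|/√74 = 41/√74.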